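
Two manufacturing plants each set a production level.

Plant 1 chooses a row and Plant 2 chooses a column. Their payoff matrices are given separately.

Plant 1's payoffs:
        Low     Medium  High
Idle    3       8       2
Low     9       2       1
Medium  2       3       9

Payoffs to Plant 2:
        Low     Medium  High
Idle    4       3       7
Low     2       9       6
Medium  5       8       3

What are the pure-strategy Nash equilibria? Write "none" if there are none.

Plant 1 against Low: payoffs 3, 9, 2 → best response Low.
Plant 1 against Medium: payoffs 8, 2, 3 → best response Idle.
Plant 1 against High: payoffs 2, 1, 9 → best response Medium.
Plant 2 against Idle: payoffs 4, 3, 7 → best response High.
Plant 2 against Low: payoffs 2, 9, 6 → best response Medium.
Plant 2 against Medium: payoffs 5, 8, 3 → best response Medium.
No profile is a mutual best response for all players.

There is no pure-strategy Nash equilibrium.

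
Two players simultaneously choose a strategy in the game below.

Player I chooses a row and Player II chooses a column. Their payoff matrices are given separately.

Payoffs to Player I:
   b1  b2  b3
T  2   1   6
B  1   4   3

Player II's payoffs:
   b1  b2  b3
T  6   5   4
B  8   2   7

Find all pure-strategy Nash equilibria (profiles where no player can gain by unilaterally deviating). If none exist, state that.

Pure NE: (T, b1)

(T, b1): Player I gets 2, best alternative 1; Player II gets 6, best alternative 5. No profitable deviation — NE.
(T, b2): Player I can switch to B (1 → 4). Not NE.
(T, b3): Player II can switch to b1 (4 → 6). Not NE.
(B, b1): Player I can switch to T (1 → 2). Not NE.
(B, b2): Player II can switch to b1 (2 → 8). Not NE.
(B, b3): Player I can switch to T (3 → 6). Not NE.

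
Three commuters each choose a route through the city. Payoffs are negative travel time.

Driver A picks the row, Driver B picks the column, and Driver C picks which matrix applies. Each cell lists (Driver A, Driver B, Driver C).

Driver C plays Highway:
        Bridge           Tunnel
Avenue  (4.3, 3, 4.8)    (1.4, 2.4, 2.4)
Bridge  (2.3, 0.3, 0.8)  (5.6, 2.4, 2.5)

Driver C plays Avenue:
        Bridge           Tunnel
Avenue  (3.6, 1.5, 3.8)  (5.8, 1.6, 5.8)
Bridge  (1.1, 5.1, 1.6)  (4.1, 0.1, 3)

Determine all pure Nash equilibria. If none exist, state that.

Driver A against (Bridge, Highway): payoffs 4.3, 2.3 → best response Avenue.
Driver A against (Bridge, Avenue): payoffs 3.6, 1.1 → best response Avenue.
Driver A against (Tunnel, Highway): payoffs 1.4, 5.6 → best response Bridge.
Driver A against (Tunnel, Avenue): payoffs 5.8, 4.1 → best response Avenue.
Driver B against (Avenue, Highway): payoffs 3, 2.4 → best response Bridge.
Driver B against (Avenue, Avenue): payoffs 1.5, 1.6 → best response Tunnel.
Driver B against (Bridge, Highway): payoffs 0.3, 2.4 → best response Tunnel.
Driver B against (Bridge, Avenue): payoffs 5.1, 0.1 → best response Bridge.
Driver C against (Avenue, Bridge): payoffs 4.8, 3.8 → best response Highway.
Driver C against (Avenue, Tunnel): payoffs 2.4, 5.8 → best response Avenue.
Driver C against (Bridge, Bridge): payoffs 0.8, 1.6 → best response Avenue.
Driver C against (Bridge, Tunnel): payoffs 2.5, 3 → best response Avenue.
Mutual best responses: (Avenue, Bridge, Highway); (Avenue, Tunnel, Avenue).

The pure Nash equilibria are (Avenue, Bridge, Highway); (Avenue, Tunnel, Avenue).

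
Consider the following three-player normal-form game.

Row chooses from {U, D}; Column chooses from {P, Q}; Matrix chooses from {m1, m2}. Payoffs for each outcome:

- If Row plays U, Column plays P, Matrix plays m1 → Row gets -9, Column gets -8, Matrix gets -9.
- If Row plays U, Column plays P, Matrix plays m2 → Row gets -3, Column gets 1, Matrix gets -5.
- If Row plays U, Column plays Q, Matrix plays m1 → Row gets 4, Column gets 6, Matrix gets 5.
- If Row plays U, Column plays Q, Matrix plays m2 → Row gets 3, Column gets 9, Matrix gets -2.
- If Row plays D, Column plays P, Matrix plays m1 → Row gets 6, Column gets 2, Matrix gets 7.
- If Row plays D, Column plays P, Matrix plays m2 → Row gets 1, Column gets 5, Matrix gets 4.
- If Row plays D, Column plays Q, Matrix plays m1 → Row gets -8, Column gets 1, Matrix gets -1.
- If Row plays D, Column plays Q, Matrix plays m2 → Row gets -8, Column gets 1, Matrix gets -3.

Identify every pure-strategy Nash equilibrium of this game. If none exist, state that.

Row against (P, m1): payoffs -9, 6 → best response D.
Row against (P, m2): payoffs -3, 1 → best response D.
Row against (Q, m1): payoffs 4, -8 → best response U.
Row against (Q, m2): payoffs 3, -8 → best response U.
Column against (U, m1): payoffs -8, 6 → best response Q.
Column against (U, m2): payoffs 1, 9 → best response Q.
Column against (D, m1): payoffs 2, 1 → best response P.
Column against (D, m2): payoffs 5, 1 → best response P.
Matrix against (U, P): payoffs -9, -5 → best response m2.
Matrix against (U, Q): payoffs 5, -2 → best response m1.
Matrix against (D, P): payoffs 7, 4 → best response m1.
Matrix against (D, Q): payoffs -1, -3 → best response m1.
Mutual best responses: (U, Q, m1); (D, P, m1).

(U, Q, m1); (D, P, m1)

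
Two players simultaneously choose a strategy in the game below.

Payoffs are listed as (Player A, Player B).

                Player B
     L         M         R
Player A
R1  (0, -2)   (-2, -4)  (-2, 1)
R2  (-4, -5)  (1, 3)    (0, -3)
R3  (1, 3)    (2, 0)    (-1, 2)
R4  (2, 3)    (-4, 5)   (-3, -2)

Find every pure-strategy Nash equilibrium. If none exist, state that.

No pure-strategy Nash equilibrium.

Player A against L: payoffs 0, -4, 1, 2 → best response R4.
Player A against M: payoffs -2, 1, 2, -4 → best response R3.
Player A against R: payoffs -2, 0, -1, -3 → best response R2.
Player B against R1: payoffs -2, -4, 1 → best response R.
Player B against R2: payoffs -5, 3, -3 → best response M.
Player B against R3: payoffs 3, 0, 2 → best response L.
Player B against R4: payoffs 3, 5, -2 → best response M.
No profile is a mutual best response for all players.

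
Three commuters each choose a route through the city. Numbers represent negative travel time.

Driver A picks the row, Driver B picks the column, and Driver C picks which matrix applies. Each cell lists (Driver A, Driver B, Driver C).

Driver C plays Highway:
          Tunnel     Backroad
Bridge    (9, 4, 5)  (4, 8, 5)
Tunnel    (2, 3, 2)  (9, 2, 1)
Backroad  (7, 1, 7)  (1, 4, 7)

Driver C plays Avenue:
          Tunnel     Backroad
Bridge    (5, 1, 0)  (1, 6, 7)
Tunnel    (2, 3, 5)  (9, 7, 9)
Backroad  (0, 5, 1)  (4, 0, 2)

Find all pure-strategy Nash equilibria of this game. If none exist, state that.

The unique pure-strategy Nash equilibrium is (Tunnel, Backroad, Avenue).

(Bridge, Tunnel, Highway): Driver B can switch to Backroad (4 → 8). Not NE.
(Bridge, Tunnel, Avenue): Driver B can switch to Backroad (1 → 6). Not NE.
(Bridge, Backroad, Highway): Driver A can switch to Tunnel (4 → 9). Not NE.
(Bridge, Backroad, Avenue): Driver A can switch to Tunnel (1 → 9). Not NE.
(Tunnel, Tunnel, Highway): Driver A can switch to Bridge (2 → 9). Not NE.
(Tunnel, Tunnel, Avenue): Driver A can switch to Bridge (2 → 5). Not NE.
(Tunnel, Backroad, Avenue): Driver A gets 9, best alternative 4; Driver B gets 7, best alternative 3; Driver C gets 9, best alternative 1. No profitable deviation — NE.
(The remaining 5 profiles each have a profitable deviation by the same check.)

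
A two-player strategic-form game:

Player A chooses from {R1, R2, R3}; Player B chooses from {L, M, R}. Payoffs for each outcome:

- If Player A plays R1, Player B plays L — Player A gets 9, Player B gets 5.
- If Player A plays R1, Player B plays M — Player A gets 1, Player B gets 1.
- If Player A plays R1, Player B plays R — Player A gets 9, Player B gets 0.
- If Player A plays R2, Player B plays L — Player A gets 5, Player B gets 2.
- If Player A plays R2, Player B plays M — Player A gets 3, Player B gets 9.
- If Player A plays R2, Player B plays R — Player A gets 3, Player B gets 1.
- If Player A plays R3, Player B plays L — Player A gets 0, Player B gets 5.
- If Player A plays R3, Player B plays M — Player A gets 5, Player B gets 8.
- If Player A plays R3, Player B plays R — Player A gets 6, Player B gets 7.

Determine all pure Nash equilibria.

(R1, L): Player A gets 9, best alternative 5; Player B gets 5, best alternative 1. No profitable deviation — NE.
(R1, M): Player A can switch to R2 (1 → 3). Not NE.
(R1, R): Player B can switch to L (0 → 5). Not NE.
(R2, L): Player A can switch to R1 (5 → 9). Not NE.
(R2, M): Player A can switch to R3 (3 → 5). Not NE.
(R2, R): Player A can switch to R1 (3 → 9). Not NE.
(R3, L): Player A can switch to R1 (0 → 9). Not NE.
(R3, M): Player A gets 5, best alternative 3; Player B gets 8, best alternative 7. No profitable deviation — NE.
(R3, R): Player A can switch to R1 (6 → 9). Not NE.

(R1, L), (R3, M)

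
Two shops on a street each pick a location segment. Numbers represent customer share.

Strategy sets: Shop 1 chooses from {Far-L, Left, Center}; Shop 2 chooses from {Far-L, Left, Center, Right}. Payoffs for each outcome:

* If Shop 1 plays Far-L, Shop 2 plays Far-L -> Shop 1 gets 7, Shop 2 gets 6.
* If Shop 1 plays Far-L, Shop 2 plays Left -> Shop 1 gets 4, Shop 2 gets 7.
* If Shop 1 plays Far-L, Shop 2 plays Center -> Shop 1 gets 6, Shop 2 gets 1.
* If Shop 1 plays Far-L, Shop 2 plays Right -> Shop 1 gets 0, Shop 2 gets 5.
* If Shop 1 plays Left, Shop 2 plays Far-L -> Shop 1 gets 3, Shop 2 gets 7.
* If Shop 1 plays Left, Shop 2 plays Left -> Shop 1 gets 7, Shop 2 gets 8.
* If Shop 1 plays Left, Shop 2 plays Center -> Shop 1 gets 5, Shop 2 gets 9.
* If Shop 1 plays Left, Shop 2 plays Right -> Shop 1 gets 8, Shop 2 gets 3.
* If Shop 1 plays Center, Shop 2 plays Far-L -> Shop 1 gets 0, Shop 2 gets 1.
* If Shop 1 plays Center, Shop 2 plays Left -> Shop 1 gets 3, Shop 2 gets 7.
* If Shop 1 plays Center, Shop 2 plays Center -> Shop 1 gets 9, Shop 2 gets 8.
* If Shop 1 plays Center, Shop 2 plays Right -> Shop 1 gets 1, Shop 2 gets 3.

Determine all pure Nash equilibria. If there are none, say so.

Pure NE: (Center, Center)

(Far-L, Far-L): Shop 2 can switch to Left (6 → 7). Not NE.
(Far-L, Left): Shop 1 can switch to Left (4 → 7). Not NE.
(Far-L, Center): Shop 1 can switch to Center (6 → 9). Not NE.
(Far-L, Right): Shop 1 can switch to Left (0 → 8). Not NE.
(Left, Far-L): Shop 1 can switch to Far-L (3 → 7). Not NE.
(Left, Left): Shop 2 can switch to Center (8 → 9). Not NE.
(Left, Center): Shop 1 can switch to Far-L (5 → 6). Not NE.
(Left, Right): Shop 2 can switch to Far-L (3 → 7). Not NE.
(Center, Far-L): Shop 1 can switch to Far-L (0 → 7). Not NE.
(Center, Left): Shop 1 can switch to Far-L (3 → 4). Not NE.
(Center, Center): Shop 1 gets 9, best alternative 6; Shop 2 gets 8, best alternative 7. No profitable deviation — NE.
(The remaining 1 profile has a profitable deviation by the same check.)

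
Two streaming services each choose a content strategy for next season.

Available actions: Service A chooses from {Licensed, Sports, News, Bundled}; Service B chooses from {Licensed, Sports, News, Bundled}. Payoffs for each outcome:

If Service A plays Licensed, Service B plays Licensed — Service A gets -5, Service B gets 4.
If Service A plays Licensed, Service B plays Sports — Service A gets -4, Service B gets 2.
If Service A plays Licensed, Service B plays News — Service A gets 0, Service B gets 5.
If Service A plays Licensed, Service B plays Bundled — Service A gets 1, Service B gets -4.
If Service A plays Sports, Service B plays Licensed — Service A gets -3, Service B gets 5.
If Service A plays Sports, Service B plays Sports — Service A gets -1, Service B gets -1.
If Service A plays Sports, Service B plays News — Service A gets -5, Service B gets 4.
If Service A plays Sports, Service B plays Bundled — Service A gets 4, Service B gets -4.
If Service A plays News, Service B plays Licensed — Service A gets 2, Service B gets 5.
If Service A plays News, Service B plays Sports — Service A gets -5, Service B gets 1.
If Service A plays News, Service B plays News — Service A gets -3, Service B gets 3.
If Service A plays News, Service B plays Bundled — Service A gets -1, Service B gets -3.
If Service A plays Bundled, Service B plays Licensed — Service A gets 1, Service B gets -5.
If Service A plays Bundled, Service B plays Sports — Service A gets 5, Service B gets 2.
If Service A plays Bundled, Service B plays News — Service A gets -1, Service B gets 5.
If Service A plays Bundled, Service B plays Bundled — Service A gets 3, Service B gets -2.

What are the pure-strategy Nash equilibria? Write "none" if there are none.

Pure-strategy Nash equilibria: (Licensed, News) and (News, Licensed)

Service A against Licensed: payoffs -5, -3, 2, 1 → best response News.
Service A against Sports: payoffs -4, -1, -5, 5 → best response Bundled.
Service A against News: payoffs 0, -5, -3, -1 → best response Licensed.
Service A against Bundled: payoffs 1, 4, -1, 3 → best response Sports.
Service B against Licensed: payoffs 4, 2, 5, -4 → best response News.
Service B against Sports: payoffs 5, -1, 4, -4 → best response Licensed.
Service B against News: payoffs 5, 1, 3, -3 → best response Licensed.
Service B against Bundled: payoffs -5, 2, 5, -2 → best response News.
Mutual best responses: (Licensed, News); (News, Licensed).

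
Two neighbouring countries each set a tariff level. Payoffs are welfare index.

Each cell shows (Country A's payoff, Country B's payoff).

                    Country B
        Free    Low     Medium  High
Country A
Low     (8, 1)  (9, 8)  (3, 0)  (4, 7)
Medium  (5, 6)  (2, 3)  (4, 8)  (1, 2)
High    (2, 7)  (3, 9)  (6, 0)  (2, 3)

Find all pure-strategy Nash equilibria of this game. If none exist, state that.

(Low, Low)

Country A against Free: payoffs 8, 5, 2 → best response Low.
Country A against Low: payoffs 9, 2, 3 → best response Low.
Country A against Medium: payoffs 3, 4, 6 → best response High.
Country A against High: payoffs 4, 1, 2 → best response Low.
Country B against Low: payoffs 1, 8, 0, 7 → best response Low.
Country B against Medium: payoffs 6, 3, 8, 2 → best response Medium.
Country B against High: payoffs 7, 9, 0, 3 → best response Low.
Mutual best responses: (Low, Low).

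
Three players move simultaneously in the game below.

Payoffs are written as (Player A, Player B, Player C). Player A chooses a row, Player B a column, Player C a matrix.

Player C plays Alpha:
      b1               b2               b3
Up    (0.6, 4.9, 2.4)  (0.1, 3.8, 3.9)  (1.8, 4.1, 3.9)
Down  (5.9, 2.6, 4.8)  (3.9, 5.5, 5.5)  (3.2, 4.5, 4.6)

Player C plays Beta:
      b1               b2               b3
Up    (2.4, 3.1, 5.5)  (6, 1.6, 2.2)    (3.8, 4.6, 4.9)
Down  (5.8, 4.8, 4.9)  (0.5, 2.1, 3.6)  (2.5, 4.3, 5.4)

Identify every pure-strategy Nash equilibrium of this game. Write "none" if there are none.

(Up, b3, Beta), (Down, b1, Beta), (Down, b2, Alpha)

For each strategy profile, look for a profitable unilateral deviation.
(Up, b1, Alpha): Player A can switch to Down (0.6 → 5.9). Not NE.
(Up, b1, Beta): Player A can switch to Down (2.4 → 5.8). Not NE.
(Up, b2, Alpha): Player A can switch to Down (0.1 → 3.9). Not NE.
(Up, b2, Beta): Player B can switch to b1 (1.6 → 3.1). Not NE.
(Up, b3, Alpha): Player A can switch to Down (1.8 → 3.2). Not NE.
(Up, b3, Beta): Player A gets 3.8, best alternative 2.5; Player B gets 4.6, best alternative 3.1; Player C gets 4.9, best alternative 3.9. No profitable deviation — NE.
(Down, b1, Alpha): Player B can switch to b2 (2.6 → 5.5). Not NE.
(Down, b1, Beta): Player A gets 5.8, best alternative 2.4; Player B gets 4.8, best alternative 4.3; Player C gets 4.9, best alternative 4.8. No profitable deviation — NE.
(Down, b2, Alpha): Player A gets 3.9, best alternative 0.1; Player B gets 5.5, best alternative 4.5; Player C gets 5.5, best alternative 3.6. No profitable deviation — NE.
(Down, b2, Beta): Player A can switch to Up (0.5 → 6). Not NE.
(Down, b3, Alpha): Player B can switch to b2 (4.5 → 5.5). Not NE.
(The remaining 1 profile has a profitable deviation by the same check.)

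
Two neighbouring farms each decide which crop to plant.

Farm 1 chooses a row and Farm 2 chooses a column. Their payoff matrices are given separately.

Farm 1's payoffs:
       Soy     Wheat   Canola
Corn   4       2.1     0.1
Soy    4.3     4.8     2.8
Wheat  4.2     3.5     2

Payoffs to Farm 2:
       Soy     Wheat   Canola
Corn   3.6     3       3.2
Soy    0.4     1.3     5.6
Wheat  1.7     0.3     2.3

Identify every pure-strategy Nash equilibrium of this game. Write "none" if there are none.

(Corn, Soy): Farm 1 can switch to Soy (4 → 4.3). Not NE.
(Corn, Wheat): Farm 1 can switch to Soy (2.1 → 4.8). Not NE.
(Corn, Canola): Farm 1 can switch to Soy (0.1 → 2.8). Not NE.
(Soy, Soy): Farm 2 can switch to Wheat (0.4 → 1.3). Not NE.
(Soy, Wheat): Farm 2 can switch to Canola (1.3 → 5.6). Not NE.
(Soy, Canola): Farm 1 gets 2.8, best alternative 2; Farm 2 gets 5.6, best alternative 1.3. No profitable deviation — NE.
(Wheat, Soy): Farm 1 can switch to Soy (4.2 → 4.3). Not NE.
(Wheat, Wheat): Farm 1 can switch to Soy (3.5 → 4.8). Not NE.
(Wheat, Canola): Farm 1 can switch to Soy (2 → 2.8). Not NE.

Pure NE: (Soy, Canola)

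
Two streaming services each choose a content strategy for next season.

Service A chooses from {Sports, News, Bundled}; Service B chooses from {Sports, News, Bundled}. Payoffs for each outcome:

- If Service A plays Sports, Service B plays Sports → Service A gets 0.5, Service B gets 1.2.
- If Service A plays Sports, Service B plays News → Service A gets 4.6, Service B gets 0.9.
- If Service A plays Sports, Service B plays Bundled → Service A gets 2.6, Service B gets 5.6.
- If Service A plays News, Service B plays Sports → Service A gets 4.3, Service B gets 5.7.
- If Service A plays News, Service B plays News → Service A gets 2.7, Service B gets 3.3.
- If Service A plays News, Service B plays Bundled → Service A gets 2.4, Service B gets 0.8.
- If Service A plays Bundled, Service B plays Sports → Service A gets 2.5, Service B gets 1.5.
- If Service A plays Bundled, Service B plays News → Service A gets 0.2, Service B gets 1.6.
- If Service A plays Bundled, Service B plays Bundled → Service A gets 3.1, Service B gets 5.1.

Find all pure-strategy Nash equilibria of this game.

Pure-strategy Nash equilibria: (News, Sports), (Bundled, Bundled)

(Sports, Sports): Service A can switch to News (0.5 → 4.3). Not NE.
(Sports, News): Service B can switch to Sports (0.9 → 1.2). Not NE.
(Sports, Bundled): Service A can switch to Bundled (2.6 → 3.1). Not NE.
(News, Sports): Service A gets 4.3, best alternative 2.5; Service B gets 5.7, best alternative 3.3. No profitable deviation — NE.
(News, News): Service A can switch to Sports (2.7 → 4.6). Not NE.
(News, Bundled): Service A can switch to Sports (2.4 → 2.6). Not NE.
(Bundled, Sports): Service A can switch to News (2.5 → 4.3). Not NE.
(Bundled, News): Service A can switch to Sports (0.2 → 4.6). Not NE.
(Bundled, Bundled): Service A gets 3.1, best alternative 2.6; Service B gets 5.1, best alternative 1.6. No profitable deviation — NE.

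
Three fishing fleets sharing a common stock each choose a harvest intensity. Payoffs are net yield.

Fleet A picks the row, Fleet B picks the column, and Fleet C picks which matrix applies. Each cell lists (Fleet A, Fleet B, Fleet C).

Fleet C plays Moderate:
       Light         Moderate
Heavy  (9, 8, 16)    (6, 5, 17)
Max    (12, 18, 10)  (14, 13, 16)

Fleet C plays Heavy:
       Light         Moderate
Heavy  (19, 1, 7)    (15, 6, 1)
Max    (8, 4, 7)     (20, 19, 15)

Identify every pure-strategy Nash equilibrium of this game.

The unique pure-strategy Nash equilibrium is (Max, Light, Moderate).

Mark each player's best response to every combination of opponents' strategies; a profile where every player is best-responding is a pure Nash equilibrium.
Fleet A against (Light, Moderate): payoffs 9, 12 → best response Max.
Fleet A against (Light, Heavy): payoffs 19, 8 → best response Heavy.
Fleet A against (Moderate, Moderate): payoffs 6, 14 → best response Max.
Fleet A against (Moderate, Heavy): payoffs 15, 20 → best response Max.
Fleet B against (Heavy, Moderate): payoffs 8, 5 → best response Light.
Fleet B against (Heavy, Heavy): payoffs 1, 6 → best response Moderate.
Fleet B against (Max, Moderate): payoffs 18, 13 → best response Light.
Fleet B against (Max, Heavy): payoffs 4, 19 → best response Moderate.
Fleet C against (Heavy, Light): payoffs 16, 7 → best response Moderate.
Fleet C against (Heavy, Moderate): payoffs 17, 1 → best response Moderate.
Fleet C against (Max, Light): payoffs 10, 7 → best response Moderate.
Fleet C against (Max, Moderate): payoffs 16, 15 → best response Moderate.
Mutual best responses: (Max, Light, Moderate).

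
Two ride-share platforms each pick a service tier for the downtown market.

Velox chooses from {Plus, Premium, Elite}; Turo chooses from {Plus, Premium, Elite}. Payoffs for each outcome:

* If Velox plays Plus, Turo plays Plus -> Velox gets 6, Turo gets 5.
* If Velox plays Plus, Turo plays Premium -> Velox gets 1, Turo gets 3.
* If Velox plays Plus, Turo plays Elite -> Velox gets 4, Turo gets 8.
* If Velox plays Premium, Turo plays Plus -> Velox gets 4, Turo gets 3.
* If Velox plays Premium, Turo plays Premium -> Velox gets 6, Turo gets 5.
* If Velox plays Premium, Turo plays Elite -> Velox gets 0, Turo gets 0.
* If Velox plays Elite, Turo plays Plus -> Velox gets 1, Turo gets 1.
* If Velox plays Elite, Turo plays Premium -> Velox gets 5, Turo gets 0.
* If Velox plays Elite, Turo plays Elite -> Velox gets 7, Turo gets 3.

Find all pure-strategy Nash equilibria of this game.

Mark each player's best response to every combination of opponents' strategies; a profile where every player is best-responding is a pure Nash equilibrium.
Velox against Plus: payoffs 6, 4, 1 → best response Plus.
Velox against Premium: payoffs 1, 6, 5 → best response Premium.
Velox against Elite: payoffs 4, 0, 7 → best response Elite.
Turo against Plus: payoffs 5, 3, 8 → best response Elite.
Turo against Premium: payoffs 3, 5, 0 → best response Premium.
Turo against Elite: payoffs 1, 0, 3 → best response Elite.
Mutual best responses: (Premium, Premium); (Elite, Elite).

(Premium, Premium), (Elite, Elite)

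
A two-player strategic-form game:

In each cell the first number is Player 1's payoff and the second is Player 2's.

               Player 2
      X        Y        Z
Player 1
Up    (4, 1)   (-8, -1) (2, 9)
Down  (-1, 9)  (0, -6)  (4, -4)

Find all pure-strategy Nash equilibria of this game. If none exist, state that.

none

Check each profile: it is a Nash equilibrium iff no player can strictly gain by switching unilaterally.
(Up, X): Player 2 can switch to Z (1 → 9). Not NE.
(Up, Y): Player 1 can switch to Down (-8 → 0). Not NE.
(Up, Z): Player 1 can switch to Down (2 → 4). Not NE.
(Down, X): Player 1 can switch to Up (-1 → 4). Not NE.
(Down, Y): Player 2 can switch to X (-6 → 9). Not NE.
(Down, Z): Player 2 can switch to X (-4 → 9). Not NE.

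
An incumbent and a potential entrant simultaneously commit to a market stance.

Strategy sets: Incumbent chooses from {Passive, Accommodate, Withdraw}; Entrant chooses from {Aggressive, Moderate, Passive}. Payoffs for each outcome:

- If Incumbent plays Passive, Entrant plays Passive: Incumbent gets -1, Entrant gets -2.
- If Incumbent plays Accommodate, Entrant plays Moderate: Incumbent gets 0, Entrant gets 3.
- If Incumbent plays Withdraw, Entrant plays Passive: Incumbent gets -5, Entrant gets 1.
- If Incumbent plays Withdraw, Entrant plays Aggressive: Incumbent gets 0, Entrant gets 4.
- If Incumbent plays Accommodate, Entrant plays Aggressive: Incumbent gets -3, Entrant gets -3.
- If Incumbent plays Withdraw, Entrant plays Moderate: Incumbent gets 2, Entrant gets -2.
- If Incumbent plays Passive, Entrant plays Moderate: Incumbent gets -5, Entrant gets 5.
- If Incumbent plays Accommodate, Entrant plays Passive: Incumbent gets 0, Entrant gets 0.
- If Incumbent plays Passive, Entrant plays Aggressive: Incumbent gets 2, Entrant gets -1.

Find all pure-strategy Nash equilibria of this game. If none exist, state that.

(Passive, Aggressive): Entrant can switch to Moderate (-1 → 5). Not NE.
(Passive, Moderate): Incumbent can switch to Accommodate (-5 → 0). Not NE.
(Passive, Passive): Incumbent can switch to Accommodate (-1 → 0). Not NE.
(Accommodate, Aggressive): Incumbent can switch to Passive (-3 → 2). Not NE.
(Accommodate, Moderate): Incumbent can switch to Withdraw (0 → 2). Not NE.
(Accommodate, Passive): Entrant can switch to Moderate (0 → 3). Not NE.
(The remaining 3 profiles each have a profitable deviation by the same check.)

There is no pure-strategy Nash equilibrium.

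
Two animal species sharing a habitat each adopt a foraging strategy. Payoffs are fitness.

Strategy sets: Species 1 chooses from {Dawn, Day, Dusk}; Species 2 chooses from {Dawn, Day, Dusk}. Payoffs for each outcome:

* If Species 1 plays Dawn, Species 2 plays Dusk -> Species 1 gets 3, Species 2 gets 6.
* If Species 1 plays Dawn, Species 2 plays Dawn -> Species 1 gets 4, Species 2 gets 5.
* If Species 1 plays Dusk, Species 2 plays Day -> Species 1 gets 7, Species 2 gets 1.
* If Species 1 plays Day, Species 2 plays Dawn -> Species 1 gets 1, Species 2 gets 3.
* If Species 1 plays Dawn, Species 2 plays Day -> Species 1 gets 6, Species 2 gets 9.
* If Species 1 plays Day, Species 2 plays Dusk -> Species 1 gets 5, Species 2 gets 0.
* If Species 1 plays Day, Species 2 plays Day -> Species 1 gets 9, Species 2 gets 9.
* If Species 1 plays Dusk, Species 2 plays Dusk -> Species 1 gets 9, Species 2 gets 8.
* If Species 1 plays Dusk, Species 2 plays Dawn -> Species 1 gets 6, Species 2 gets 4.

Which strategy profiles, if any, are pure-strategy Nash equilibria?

Pure-strategy Nash equilibria: (Day, Day), (Dusk, Dusk)

Species 1 against Dawn: payoffs 4, 1, 6 → best response Dusk.
Species 1 against Day: payoffs 6, 9, 7 → best response Day.
Species 1 against Dusk: payoffs 3, 5, 9 → best response Dusk.
Species 2 against Dawn: payoffs 5, 9, 6 → best response Day.
Species 2 against Day: payoffs 3, 9, 0 → best response Day.
Species 2 against Dusk: payoffs 4, 1, 8 → best response Dusk.
Mutual best responses: (Day, Day); (Dusk, Dusk).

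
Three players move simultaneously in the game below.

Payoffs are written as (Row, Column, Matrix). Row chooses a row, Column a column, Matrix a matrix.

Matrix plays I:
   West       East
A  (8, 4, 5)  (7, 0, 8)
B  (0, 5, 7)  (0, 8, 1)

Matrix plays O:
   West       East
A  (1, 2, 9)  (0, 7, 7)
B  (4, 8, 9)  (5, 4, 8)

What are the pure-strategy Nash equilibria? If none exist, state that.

The unique pure-strategy Nash equilibrium is (B, West, O).

For each strategy profile, look for a profitable unilateral deviation.
(A, West, I): Matrix can switch to O (5 → 9). Not NE.
(A, West, O): Row can switch to B (1 → 4). Not NE.
(A, East, I): Column can switch to West (0 → 4). Not NE.
(A, East, O): Row can switch to B (0 → 5). Not NE.
(B, West, I): Row can switch to A (0 → 8). Not NE.
(B, West, O): Row gets 4, best alternative 1; Column gets 8, best alternative 4; Matrix gets 9, best alternative 7. No profitable deviation — NE.
(B, East, I): Row can switch to A (0 → 7). Not NE.
(B, East, O): Column can switch to West (4 → 8). Not NE.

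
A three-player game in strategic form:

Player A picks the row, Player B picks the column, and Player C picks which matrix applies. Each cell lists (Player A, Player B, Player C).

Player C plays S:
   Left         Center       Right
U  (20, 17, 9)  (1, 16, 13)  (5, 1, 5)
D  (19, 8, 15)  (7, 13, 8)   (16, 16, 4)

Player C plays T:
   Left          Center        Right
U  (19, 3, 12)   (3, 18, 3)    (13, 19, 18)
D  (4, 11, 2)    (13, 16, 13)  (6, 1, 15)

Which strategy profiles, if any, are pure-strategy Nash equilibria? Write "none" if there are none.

Pure-strategy Nash equilibria: (U, Right, T) and (D, Center, T)

(U, Left, S): Player C can switch to T (9 → 12). Not NE.
(U, Left, T): Player B can switch to Center (3 → 18). Not NE.
(U, Center, S): Player A can switch to D (1 → 7). Not NE.
(U, Center, T): Player A can switch to D (3 → 13). Not NE.
(U, Right, S): Player A can switch to D (5 → 16). Not NE.
(U, Right, T): Player A gets 13, best alternative 6; Player B gets 19, best alternative 18; Player C gets 18, best alternative 5. No profitable deviation — NE.
(D, Left, S): Player A can switch to U (19 → 20). Not NE.
(D, Center, T): Player A gets 13, best alternative 3; Player B gets 16, best alternative 11; Player C gets 13, best alternative 8. No profitable deviation — NE.
(The remaining 4 profiles each have a profitable deviation by the same check.)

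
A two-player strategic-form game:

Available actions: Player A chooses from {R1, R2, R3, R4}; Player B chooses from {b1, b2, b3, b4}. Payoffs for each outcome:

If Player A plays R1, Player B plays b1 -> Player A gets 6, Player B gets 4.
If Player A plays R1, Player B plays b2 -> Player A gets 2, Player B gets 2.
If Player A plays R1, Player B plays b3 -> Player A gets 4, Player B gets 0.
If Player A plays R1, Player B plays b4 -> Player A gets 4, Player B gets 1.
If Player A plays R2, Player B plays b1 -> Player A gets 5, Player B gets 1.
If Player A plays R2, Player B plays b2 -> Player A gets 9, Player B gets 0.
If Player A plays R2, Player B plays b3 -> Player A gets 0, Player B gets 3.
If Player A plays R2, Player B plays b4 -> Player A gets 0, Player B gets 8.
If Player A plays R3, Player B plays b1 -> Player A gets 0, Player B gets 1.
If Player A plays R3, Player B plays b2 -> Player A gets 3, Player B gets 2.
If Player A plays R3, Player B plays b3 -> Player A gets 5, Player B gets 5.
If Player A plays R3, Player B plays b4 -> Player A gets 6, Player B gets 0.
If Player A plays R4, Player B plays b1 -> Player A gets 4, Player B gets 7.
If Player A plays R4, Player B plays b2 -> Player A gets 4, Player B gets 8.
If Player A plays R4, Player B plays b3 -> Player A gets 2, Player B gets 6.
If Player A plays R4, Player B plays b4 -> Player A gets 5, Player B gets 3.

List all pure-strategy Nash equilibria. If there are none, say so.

The pure Nash equilibria are (R1, b1), (R3, b3).

Player A against b1: payoffs 6, 5, 0, 4 → best response R1.
Player A against b2: payoffs 2, 9, 3, 4 → best response R2.
Player A against b3: payoffs 4, 0, 5, 2 → best response R3.
Player A against b4: payoffs 4, 0, 6, 5 → best response R3.
Player B against R1: payoffs 4, 2, 0, 1 → best response b1.
Player B against R2: payoffs 1, 0, 3, 8 → best response b4.
Player B against R3: payoffs 1, 2, 5, 0 → best response b3.
Player B against R4: payoffs 7, 8, 6, 3 → best response b2.
Mutual best responses: (R1, b1); (R3, b3).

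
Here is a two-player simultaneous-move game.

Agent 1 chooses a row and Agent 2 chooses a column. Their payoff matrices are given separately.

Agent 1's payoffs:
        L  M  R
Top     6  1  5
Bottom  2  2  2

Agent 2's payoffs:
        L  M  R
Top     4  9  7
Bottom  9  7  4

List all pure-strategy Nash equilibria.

Check each profile: it is a Nash equilibrium iff no player can strictly gain by switching unilaterally.
(Top, L): Agent 2 can switch to M (4 → 9). Not NE.
(Top, M): Agent 1 can switch to Bottom (1 → 2). Not NE.
(Top, R): Agent 2 can switch to M (7 → 9). Not NE.
(Bottom, L): Agent 1 can switch to Top (2 → 6). Not NE.
(Bottom, M): Agent 2 can switch to L (7 → 9). Not NE.
(Bottom, R): Agent 1 can switch to Top (2 → 5). Not NE.

No pure-strategy Nash equilibrium.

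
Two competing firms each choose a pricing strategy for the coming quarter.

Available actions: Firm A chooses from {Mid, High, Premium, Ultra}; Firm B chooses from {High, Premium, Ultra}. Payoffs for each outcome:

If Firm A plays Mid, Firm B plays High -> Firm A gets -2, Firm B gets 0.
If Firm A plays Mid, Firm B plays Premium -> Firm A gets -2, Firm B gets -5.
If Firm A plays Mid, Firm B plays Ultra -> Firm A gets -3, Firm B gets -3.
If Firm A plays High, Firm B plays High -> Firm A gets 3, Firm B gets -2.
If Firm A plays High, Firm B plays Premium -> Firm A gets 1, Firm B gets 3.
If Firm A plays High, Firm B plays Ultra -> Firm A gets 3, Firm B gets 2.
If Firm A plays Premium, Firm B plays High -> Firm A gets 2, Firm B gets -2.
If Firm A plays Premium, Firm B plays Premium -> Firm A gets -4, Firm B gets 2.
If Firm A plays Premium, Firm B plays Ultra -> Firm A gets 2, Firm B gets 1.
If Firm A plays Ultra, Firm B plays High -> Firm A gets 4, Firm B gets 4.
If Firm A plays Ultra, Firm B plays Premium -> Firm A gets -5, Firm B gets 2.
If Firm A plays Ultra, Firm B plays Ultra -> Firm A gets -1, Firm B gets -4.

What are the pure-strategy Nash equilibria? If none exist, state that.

(Mid, High): Firm A can switch to High (-2 → 3). Not NE.
(Mid, Premium): Firm A can switch to High (-2 → 1). Not NE.
(Mid, Ultra): Firm A can switch to High (-3 → 3). Not NE.
(High, High): Firm A can switch to Ultra (3 → 4). Not NE.
(High, Premium): Firm A gets 1, best alternative -2; Firm B gets 3, best alternative 2. No profitable deviation — NE.
(High, Ultra): Firm B can switch to Premium (2 → 3). Not NE.
(Premium, High): Firm A can switch to High (2 → 3). Not NE.
(Ultra, High): Firm A gets 4, best alternative 3; Firm B gets 4, best alternative 2. No profitable deviation — NE.
(The remaining 4 profiles each have a profitable deviation by the same check.)

(High, Premium), (Ultra, High)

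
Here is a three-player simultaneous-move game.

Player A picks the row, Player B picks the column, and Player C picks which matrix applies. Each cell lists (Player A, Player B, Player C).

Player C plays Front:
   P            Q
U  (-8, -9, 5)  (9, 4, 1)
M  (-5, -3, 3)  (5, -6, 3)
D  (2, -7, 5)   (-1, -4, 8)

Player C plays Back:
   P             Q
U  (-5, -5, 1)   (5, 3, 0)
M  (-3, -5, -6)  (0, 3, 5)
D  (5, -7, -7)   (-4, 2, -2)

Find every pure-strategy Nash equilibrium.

(U, Q, Front)

Player A against (P, Front): payoffs -8, -5, 2 → best response D.
Player A against (P, Back): payoffs -5, -3, 5 → best response D.
Player A against (Q, Front): payoffs 9, 5, -1 → best response U.
Player A against (Q, Back): payoffs 5, 0, -4 → best response U.
Player B against (U, Front): payoffs -9, 4 → best response Q.
Player B against (U, Back): payoffs -5, 3 → best response Q.
Player B against (M, Front): payoffs -3, -6 → best response P.
Player B against (M, Back): payoffs -5, 3 → best response Q.
Player B against (D, Front): payoffs -7, -4 → best response Q.
Player B against (D, Back): payoffs -7, 2 → best response Q.
Player C against (U, P): payoffs 5, 1 → best response Front.
Player C against (U, Q): payoffs 1, 0 → best response Front.
Player C against (M, P): payoffs 3, -6 → best response Front.
Player C against (M, Q): payoffs 3, 5 → best response Back.
Player C against (D, P): payoffs 5, -7 → best response Front.
Player C against (D, Q): payoffs 8, -2 → best response Front.
Mutual best responses: (U, Q, Front).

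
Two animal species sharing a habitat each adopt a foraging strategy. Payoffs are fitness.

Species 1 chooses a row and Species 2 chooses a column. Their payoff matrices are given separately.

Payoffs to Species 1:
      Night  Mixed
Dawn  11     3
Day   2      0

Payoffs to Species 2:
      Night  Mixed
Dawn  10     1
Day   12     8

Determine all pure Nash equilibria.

(Dawn, Night)

Species 1 against Night: payoffs 11, 2 → best response Dawn.
Species 1 against Mixed: payoffs 3, 0 → best response Dawn.
Species 2 against Dawn: payoffs 10, 1 → best response Night.
Species 2 against Day: payoffs 12, 8 → best response Night.
Mutual best responses: (Dawn, Night).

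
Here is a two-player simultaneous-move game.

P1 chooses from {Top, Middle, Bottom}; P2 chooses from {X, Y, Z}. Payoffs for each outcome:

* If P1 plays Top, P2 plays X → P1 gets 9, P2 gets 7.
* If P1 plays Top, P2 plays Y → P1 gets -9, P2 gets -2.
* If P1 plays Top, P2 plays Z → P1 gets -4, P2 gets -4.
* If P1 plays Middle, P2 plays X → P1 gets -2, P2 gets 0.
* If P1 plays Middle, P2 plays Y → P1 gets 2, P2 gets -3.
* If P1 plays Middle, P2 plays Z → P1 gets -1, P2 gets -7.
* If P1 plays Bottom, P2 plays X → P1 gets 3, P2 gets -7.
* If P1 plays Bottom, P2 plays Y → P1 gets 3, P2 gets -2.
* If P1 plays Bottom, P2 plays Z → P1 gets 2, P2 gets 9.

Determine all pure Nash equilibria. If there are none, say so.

For each strategy profile, look for a profitable unilateral deviation.
(Top, X): P1 gets 9, best alternative 3; P2 gets 7, best alternative -2. No profitable deviation — NE.
(Top, Y): P1 can switch to Middle (-9 → 2). Not NE.
(Top, Z): P1 can switch to Middle (-4 → -1). Not NE.
(Middle, X): P1 can switch to Top (-2 → 9). Not NE.
(Middle, Y): P1 can switch to Bottom (2 → 3). Not NE.
(Middle, Z): P1 can switch to Bottom (-1 → 2). Not NE.
(Bottom, X): P1 can switch to Top (3 → 9). Not NE.
(Bottom, Y): P2 can switch to Z (-2 → 9). Not NE.
(Bottom, Z): P1 gets 2, best alternative -1; P2 gets 9, best alternative -2. No profitable deviation — NE.

The pure Nash equilibria are (Top, X), (Bottom, Z).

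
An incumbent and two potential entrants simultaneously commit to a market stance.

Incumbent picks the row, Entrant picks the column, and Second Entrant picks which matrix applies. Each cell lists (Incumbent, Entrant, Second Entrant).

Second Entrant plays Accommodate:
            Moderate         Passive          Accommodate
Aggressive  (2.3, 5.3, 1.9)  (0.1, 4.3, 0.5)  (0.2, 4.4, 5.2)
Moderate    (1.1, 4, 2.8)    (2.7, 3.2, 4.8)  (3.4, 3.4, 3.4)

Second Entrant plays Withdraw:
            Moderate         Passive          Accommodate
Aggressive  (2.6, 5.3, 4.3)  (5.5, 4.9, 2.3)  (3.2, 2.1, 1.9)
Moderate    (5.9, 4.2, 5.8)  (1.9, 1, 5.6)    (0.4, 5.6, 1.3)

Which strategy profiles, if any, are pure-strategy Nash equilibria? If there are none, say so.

This game has no pure Nash equilibrium.

Incumbent against (Moderate, Accommodate): payoffs 2.3, 1.1 → best response Aggressive.
Incumbent against (Moderate, Withdraw): payoffs 2.6, 5.9 → best response Moderate.
Incumbent against (Passive, Accommodate): payoffs 0.1, 2.7 → best response Moderate.
Incumbent against (Passive, Withdraw): payoffs 5.5, 1.9 → best response Aggressive.
Incumbent against (Accommodate, Accommodate): payoffs 0.2, 3.4 → best response Moderate.
Incumbent against (Accommodate, Withdraw): payoffs 3.2, 0.4 → best response Aggressive.
Entrant against (Aggressive, Accommodate): payoffs 5.3, 4.3, 4.4 → best response Moderate.
Entrant against (Aggressive, Withdraw): payoffs 5.3, 4.9, 2.1 → best response Moderate.
Entrant against (Moderate, Accommodate): payoffs 4, 3.2, 3.4 → best response Moderate.
Entrant against (Moderate, Withdraw): payoffs 4.2, 1, 5.6 → best response Accommodate.
Second Entrant against (Aggressive, Moderate): payoffs 1.9, 4.3 → best response Withdraw.
Second Entrant against (Aggressive, Passive): payoffs 0.5, 2.3 → best response Withdraw.
Second Entrant against (Aggressive, Accommodate): payoffs 5.2, 1.9 → best response Accommodate.
Second Entrant against (Moderate, Moderate): payoffs 2.8, 5.8 → best response Withdraw.
Second Entrant against (Moderate, Passive): payoffs 4.8, 5.6 → best response Withdraw.
Second Entrant against (Moderate, Accommodate): payoffs 3.4, 1.3 → best response Accommodate.
No profile is a mutual best response for all players.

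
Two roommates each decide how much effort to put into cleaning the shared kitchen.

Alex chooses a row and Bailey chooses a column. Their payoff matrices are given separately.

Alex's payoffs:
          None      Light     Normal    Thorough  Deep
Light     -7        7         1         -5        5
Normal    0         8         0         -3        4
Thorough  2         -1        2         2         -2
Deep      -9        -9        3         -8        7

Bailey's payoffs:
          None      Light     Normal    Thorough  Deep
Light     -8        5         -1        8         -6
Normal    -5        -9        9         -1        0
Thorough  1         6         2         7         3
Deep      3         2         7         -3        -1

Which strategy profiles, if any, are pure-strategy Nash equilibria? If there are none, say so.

Pure-strategy Nash equilibria: (Thorough, Thorough) and (Deep, Normal)

(Light, None): Alex can switch to Normal (-7 → 0). Not NE.
(Light, Light): Alex can switch to Normal (7 → 8). Not NE.
(Light, Normal): Alex can switch to Thorough (1 → 2). Not NE.
(Light, Thorough): Alex can switch to Normal (-5 → -3). Not NE.
(Light, Deep): Alex can switch to Deep (5 → 7). Not NE.
(Normal, None): Alex can switch to Thorough (0 → 2). Not NE.
(Thorough, Thorough): Alex gets 2, best alternative -3; Bailey gets 7, best alternative 6. No profitable deviation — NE.
(Deep, Normal): Alex gets 3, best alternative 2; Bailey gets 7, best alternative 3. No profitable deviation — NE.
(The remaining 12 profiles each have a profitable deviation by the same check.)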